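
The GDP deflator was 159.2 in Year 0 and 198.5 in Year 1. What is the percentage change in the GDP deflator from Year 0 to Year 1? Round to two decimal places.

24.69%

Change = (198.5 − 159.2) / 159.2 × 100
       = 39.3 / 159.2 × 100 = 24.6859%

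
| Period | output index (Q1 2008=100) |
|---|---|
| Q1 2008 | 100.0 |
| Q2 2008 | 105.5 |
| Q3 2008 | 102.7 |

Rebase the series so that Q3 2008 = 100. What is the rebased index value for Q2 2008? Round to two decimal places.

Rebased(Q2 2008) = 105.5 / 102.7 × 100 = 102.7264

102.73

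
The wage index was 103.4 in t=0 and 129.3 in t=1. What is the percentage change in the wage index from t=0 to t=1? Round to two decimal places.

25.05%

Change = (129.3 − 103.4) / 103.4 × 100
       = 25.9 / 103.4 × 100 = 25.0484%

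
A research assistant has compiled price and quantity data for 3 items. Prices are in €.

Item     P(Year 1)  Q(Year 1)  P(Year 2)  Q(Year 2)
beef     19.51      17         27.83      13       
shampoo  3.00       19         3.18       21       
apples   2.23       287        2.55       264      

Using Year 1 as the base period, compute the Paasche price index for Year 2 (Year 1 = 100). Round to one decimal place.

Paasche price index uses current-period quantities as weights.
ΣP(Year 2)·Q(Year 2) = 27.83×13 + 3.18×21 + 2.55×264 = 361.79 + 66.78 + 673.2 = 1101.77
ΣP(Year 1)·Q(Year 2) = 19.51×13 + 3.00×21 + 2.23×264 = 253.63 + 63 + 588.72 = 905.35
Index = 1101.77 / 905.35 × 100 = 121.6955

121.7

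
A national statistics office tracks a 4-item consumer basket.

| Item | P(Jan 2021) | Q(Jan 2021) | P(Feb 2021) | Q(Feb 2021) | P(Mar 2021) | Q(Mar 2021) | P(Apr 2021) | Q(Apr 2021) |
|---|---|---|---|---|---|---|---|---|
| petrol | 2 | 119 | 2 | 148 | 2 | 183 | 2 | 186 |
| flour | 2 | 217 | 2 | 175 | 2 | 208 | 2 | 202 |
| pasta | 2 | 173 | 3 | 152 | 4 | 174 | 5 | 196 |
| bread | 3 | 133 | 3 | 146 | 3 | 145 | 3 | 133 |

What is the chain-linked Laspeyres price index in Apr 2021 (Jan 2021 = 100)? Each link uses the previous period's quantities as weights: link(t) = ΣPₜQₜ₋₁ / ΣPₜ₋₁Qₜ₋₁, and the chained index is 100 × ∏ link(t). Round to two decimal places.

Link Jan 2021→Feb 2021:
ΣP(Feb 2021)Q(Jan 2021) = 2×119 + 2×217 + 3×173 + 3×133 = 238 + 434 + 519 + 399 = 1590
ΣP(Jan 2021)Q(Jan 2021) = 2×119 + 2×217 + 2×173 + 3×133 = 238 + 434 + 346 + 399 = 1417
link = 1590/1417 = 1.122089
Link Feb 2021→Mar 2021:
ΣP(Mar 2021)Q(Feb 2021) = 2×148 + 2×175 + 4×152 + 3×146 = 296 + 350 + 608 + 438 = 1692
ΣP(Feb 2021)Q(Feb 2021) = 2×148 + 2×175 + 3×152 + 3×146 = 296 + 350 + 456 + 438 = 1540
link = 1692/1540 = 1.098701
Link Mar 2021→Apr 2021:
ΣP(Apr 2021)Q(Mar 2021) = 2×183 + 2×208 + 5×174 + 3×145 = 366 + 416 + 870 + 435 = 2087
ΣP(Mar 2021)Q(Mar 2021) = 2×183 + 2×208 + 4×174 + 3×145 = 366 + 416 + 696 + 435 = 1913
link = 2087/1913 = 1.090957
Chained index = 100 × 1.122089 × 1.098701 × 1.090957 = 134.4976

134.50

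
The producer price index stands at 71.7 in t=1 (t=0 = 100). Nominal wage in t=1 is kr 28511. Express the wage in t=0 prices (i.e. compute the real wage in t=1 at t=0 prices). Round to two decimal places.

39764.30

Real = Nominal ÷ (Index/100) = 28511 ÷ (71.7/100)
     = 28511 ÷ 0.717 = 39764.2957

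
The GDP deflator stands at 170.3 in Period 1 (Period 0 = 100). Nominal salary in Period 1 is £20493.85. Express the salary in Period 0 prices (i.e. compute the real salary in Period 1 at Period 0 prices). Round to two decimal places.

12033.97

Real = Nominal ÷ (Index/100) = 20493.85 ÷ (170.3/100)
     = 20493.85 ÷ 1.703 = 12033.9695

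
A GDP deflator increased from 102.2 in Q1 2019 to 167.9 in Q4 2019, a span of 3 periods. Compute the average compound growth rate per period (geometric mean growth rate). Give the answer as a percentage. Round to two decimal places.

Growth factor = (167.9/102.2)^(1/3) = (1.642857)^(1/3) = 1.179958
Growth rate = 1.179958 − 1 = 0.179958 = 17.9958%

18.00%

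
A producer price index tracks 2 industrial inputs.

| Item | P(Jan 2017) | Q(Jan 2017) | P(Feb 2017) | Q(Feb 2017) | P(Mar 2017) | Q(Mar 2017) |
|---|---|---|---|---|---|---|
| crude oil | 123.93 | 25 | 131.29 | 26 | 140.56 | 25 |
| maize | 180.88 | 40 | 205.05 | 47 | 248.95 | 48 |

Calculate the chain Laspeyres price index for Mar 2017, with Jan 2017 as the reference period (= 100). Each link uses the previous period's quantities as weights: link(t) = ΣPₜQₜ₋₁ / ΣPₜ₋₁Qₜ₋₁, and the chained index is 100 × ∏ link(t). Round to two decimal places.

130.76

Link Jan 2017→Feb 2017:
ΣP(Feb 2017)Q(Jan 2017) = 131.29×25 + 205.05×40 = 3282.25 + 8202 = 11484.25
ΣP(Jan 2017)Q(Jan 2017) = 123.93×25 + 180.88×40 = 3098.25 + 7235.2 = 10333.45
link = 11484.25/10333.45 = 1.111366
Link Feb 2017→Mar 2017:
ΣP(Mar 2017)Q(Feb 2017) = 140.56×26 + 248.95×47 = 3654.56 + 11700.65 = 15355.21
ΣP(Feb 2017)Q(Feb 2017) = 131.29×26 + 205.05×47 = 3413.54 + 9637.35 = 13050.89
link = 15355.21/13050.89 = 1.176564
Chained index = 100 × 1.111366 × 1.176564 = 130.7594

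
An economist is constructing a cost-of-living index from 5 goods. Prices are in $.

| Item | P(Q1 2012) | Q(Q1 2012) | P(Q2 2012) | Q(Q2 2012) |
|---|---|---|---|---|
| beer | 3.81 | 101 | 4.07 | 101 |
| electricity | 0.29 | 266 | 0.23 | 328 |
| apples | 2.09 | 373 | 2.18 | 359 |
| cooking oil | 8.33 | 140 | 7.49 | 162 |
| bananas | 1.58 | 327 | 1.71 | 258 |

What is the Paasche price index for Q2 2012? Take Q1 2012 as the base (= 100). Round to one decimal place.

97.9

Paasche price index uses current-period quantities as weights.
ΣP(Q2 2012)·Q(Q2 2012) = 4.07×101 + 0.23×328 + 2.18×359 + 7.49×162 + 1.71×258 = 411.07 + 75.44 + 782.62 + 1213.38 + 441.18 = 2923.69
ΣP(Q1 2012)·Q(Q2 2012) = 3.81×101 + 0.29×328 + 2.09×359 + 8.33×162 + 1.58×258 = 384.81 + 95.12 + 750.31 + 1349.46 + 407.64 = 2987.34
Index = 2923.69 / 2987.34 × 100 = 97.8693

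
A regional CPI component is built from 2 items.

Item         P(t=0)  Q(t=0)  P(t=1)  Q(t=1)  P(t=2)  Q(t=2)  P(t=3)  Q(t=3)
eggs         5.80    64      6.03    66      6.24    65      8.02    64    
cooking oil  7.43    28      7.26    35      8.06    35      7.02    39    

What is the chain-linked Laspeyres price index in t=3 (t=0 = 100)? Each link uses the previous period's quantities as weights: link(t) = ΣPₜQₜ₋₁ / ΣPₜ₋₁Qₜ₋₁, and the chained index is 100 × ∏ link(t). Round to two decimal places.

Link t=0→t=1:
ΣP(t=1)Q(t=0) = 6.03×64 + 7.26×28 = 385.92 + 203.28 = 589.2
ΣP(t=0)Q(t=0) = 5.80×64 + 7.43×28 = 371.2 + 208.04 = 579.24
link = 589.2/579.24 = 1.017195
Link t=1→t=2:
ΣP(t=2)Q(t=1) = 6.24×66 + 8.06×35 = 411.84 + 282.1 = 693.94
ΣP(t=1)Q(t=1) = 6.03×66 + 7.26×35 = 397.98 + 254.1 = 652.08
link = 693.94/652.08 = 1.064195
Link t=2→t=3:
ΣP(t=3)Q(t=2) = 8.02×65 + 7.02×35 = 521.3 + 245.7 = 767
ΣP(t=2)Q(t=2) = 6.24×65 + 8.06×35 = 405.6 + 282.1 = 687.7
link = 767/687.7 = 1.115312
Chained index = 100 × 1.017195 × 1.064195 × 1.115312 = 120.7318

120.73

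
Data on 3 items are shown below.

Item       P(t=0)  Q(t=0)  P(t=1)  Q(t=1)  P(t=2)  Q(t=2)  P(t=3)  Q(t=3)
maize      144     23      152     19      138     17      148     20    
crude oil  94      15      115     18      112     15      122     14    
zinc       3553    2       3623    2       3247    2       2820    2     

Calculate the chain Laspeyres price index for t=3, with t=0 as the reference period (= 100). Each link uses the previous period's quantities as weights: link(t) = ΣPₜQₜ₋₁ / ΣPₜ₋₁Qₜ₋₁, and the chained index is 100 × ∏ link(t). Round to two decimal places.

91.26

Link t=0→t=1:
ΣP(t=1)Q(t=0) = 152×23 + 115×15 + 3623×2 = 3496 + 1725 + 7246 = 12467
ΣP(t=0)Q(t=0) = 144×23 + 94×15 + 3553×2 = 3312 + 1410 + 7106 = 11828
link = 12467/11828 = 1.054024
Link t=1→t=2:
ΣP(t=2)Q(t=1) = 138×19 + 112×18 + 3247×2 = 2622 + 2016 + 6494 = 11132
ΣP(t=1)Q(t=1) = 152×19 + 115×18 + 3623×2 = 2888 + 2070 + 7246 = 12204
link = 11132/12204 = 0.912160
Link t=2→t=3:
ΣP(t=3)Q(t=2) = 148×17 + 122×15 + 2820×2 = 2516 + 1830 + 5640 = 9986
ΣP(t=2)Q(t=2) = 138×17 + 112×15 + 3247×2 = 2346 + 1680 + 6494 = 10520
link = 9986/10520 = 0.949240
Chained index = 100 × 1.054024 × 0.912160 × 0.949240 = 91.2636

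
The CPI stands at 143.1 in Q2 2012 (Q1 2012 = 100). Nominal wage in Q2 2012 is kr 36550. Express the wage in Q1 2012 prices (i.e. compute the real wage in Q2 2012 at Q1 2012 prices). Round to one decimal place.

Real = Nominal ÷ (Index/100) = 36550 ÷ (143.1/100)
     = 36550 ÷ 1.431 = 25541.5793

25541.6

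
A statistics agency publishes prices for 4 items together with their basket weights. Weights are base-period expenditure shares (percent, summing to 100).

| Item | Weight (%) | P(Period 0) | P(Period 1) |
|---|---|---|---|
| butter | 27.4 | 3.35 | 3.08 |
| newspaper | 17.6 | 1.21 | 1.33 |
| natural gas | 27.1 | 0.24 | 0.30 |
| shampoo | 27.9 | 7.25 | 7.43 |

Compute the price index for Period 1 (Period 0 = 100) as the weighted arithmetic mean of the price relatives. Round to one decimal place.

107.0

butter: 27.4 × (3.08/3.35) = 27.4 × 0.919403 = 25.1916
newspaper: 17.6 × (1.33/1.21) = 17.6 × 1.099174 = 19.3455
natural gas: 27.1 × (0.30/0.24) = 27.1 × 1.250000 = 33.8750
shampoo: 27.9 × (7.43/7.25) = 27.9 × 1.024828 = 28.5927
Index = Σ wᵢ·(p₁ᵢ/p₀ᵢ) = 25.1916 + 19.3455 + 33.8750 + 28.5927 = 107.0048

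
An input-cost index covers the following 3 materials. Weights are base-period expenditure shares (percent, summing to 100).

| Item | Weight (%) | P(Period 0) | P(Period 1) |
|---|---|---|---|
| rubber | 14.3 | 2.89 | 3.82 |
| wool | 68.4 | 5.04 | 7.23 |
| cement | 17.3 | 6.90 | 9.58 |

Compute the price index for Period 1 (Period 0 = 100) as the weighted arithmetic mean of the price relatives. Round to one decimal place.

rubber: 14.3 × (3.82/2.89) = 14.3 × 1.321799 = 18.9017
wool: 68.4 × (7.23/5.04) = 68.4 × 1.434524 = 98.1214
cement: 17.3 × (9.58/6.90) = 17.3 × 1.388406 = 24.0194
Index = Σ wᵢ·(p₁ᵢ/p₀ᵢ) = 18.9017 + 98.1214 + 24.0194 = 141.0426

141.0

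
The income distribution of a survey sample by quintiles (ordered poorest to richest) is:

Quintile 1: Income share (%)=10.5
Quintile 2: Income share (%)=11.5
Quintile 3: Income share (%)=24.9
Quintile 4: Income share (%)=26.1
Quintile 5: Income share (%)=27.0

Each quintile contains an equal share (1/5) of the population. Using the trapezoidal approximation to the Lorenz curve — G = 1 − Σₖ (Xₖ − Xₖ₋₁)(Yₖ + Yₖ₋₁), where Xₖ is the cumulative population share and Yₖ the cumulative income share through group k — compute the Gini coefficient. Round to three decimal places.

Cumulative income shares Yₖ: 0.1050, 0.2200, 0.4690, 0.7300, 1.0000
Σ (Xₖ−Xₖ₋₁)(Yₖ+Yₖ₋₁) = (1/5)(0.1050+0.0000) + (1/5)(0.2200+0.1050) + (1/5)(0.4690+0.2200) + (1/5)(0.7300+0.4690) + (1/5)(1.0000+0.7300)
  = 0.0210 + 0.0650 + 0.1378 + 0.2398 + 0.3460 = 0.8096
G = 1 − 0.8096 = 0.1904

0.190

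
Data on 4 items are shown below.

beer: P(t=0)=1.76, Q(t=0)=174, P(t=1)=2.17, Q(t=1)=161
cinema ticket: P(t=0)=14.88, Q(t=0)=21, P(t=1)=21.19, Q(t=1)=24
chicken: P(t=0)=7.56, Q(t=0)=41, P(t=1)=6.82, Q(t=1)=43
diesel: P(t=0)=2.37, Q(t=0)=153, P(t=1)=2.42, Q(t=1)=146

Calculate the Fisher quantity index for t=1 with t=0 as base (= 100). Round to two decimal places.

Laspeyres component (base-period weights):
ΣP(t=0)Q(t=1) = 1.76×161 + 14.88×24 + 7.56×43 + 2.37×146 = 283.36 + 357.12 + 325.08 + 346.02 = 1311.58
ΣP(t=0)Q(t=0) = 1.76×174 + 14.88×21 + 7.56×41 + 2.37×153 = 306.24 + 312.48 + 309.96 + 362.61 = 1291.29
L = 1311.58 / 1291.29 × 100 = 101.5713
Paasche component (current-period weights):
ΣP(t=1)Q(t=1) = 2.17×161 + 21.19×24 + 6.82×43 + 2.42×146 = 349.37 + 508.56 + 293.26 + 353.32 = 1504.51
ΣP(t=1)Q(t=0) = 2.17×174 + 21.19×21 + 6.82×41 + 2.42×153 = 377.58 + 444.99 + 279.62 + 370.26 = 1472.45
P = 1504.51 / 1472.45 × 100 = 102.1773
Fisher = √(L × P) = √(101.5713 × 102.1773) = 101.8739

101.87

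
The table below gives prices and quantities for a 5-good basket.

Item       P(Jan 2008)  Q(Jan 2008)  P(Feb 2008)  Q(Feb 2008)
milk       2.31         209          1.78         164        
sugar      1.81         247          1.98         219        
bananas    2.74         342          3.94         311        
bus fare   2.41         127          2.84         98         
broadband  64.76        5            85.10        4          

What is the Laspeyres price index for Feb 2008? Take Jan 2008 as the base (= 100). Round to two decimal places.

Laspeyres price index uses base-period quantities as weights.
ΣP(Feb 2008)·Q(Jan 2008) = 1.78×209 + 1.98×247 + 3.94×342 + 2.84×127 + 85.10×5 = 372.02 + 489.06 + 1347.48 + 360.68 + 425.5 = 2994.74
ΣP(Jan 2008)·Q(Jan 2008) = 2.31×209 + 1.81×247 + 2.74×342 + 2.41×127 + 64.76×5 = 482.79 + 447.07 + 937.08 + 306.07 + 323.8 = 2496.81
Index = 2994.74 / 2496.81 × 100 = 119.9426

119.94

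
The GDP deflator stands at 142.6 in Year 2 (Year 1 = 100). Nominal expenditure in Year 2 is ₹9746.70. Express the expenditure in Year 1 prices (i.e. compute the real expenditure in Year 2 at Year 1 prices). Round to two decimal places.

6834.99

Real = Nominal ÷ (Index/100) = 9746.70 ÷ (142.6/100)
     = 9746.70 ÷ 1.426 = 6834.9930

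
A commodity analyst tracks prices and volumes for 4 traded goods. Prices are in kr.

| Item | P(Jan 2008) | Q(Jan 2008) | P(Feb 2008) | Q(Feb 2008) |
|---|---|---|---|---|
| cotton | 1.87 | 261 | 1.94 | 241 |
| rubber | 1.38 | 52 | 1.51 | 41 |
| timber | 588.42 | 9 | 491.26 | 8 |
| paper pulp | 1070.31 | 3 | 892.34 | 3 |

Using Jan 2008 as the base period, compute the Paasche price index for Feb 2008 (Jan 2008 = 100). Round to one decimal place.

84.7

Paasche price index uses current-period quantities as weights.
ΣP(Feb 2008)·Q(Feb 2008) = 1.94×241 + 1.51×41 + 491.26×8 + 892.34×3 = 467.54 + 61.91 + 3930.08 + 2677.02 = 7136.55
ΣP(Jan 2008)·Q(Feb 2008) = 1.87×241 + 1.38×41 + 588.42×8 + 1070.31×3 = 450.67 + 56.58 + 4707.36 + 3210.93 = 8425.54
Index = 7136.55 / 8425.54 × 100 = 84.7014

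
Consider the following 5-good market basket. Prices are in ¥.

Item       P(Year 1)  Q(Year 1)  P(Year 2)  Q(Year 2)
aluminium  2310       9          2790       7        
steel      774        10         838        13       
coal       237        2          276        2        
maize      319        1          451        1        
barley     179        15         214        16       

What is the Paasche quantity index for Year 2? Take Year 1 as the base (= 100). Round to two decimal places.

Paasche quantity index uses current-period prices as weights.
ΣP(Year 2)·Q(Year 2) = 2790×7 + 838×13 + 276×2 + 451×1 + 214×16 = 19530 + 10894 + 552 + 451 + 3424 = 34851
ΣP(Year 2)·Q(Year 1) = 2790×9 + 838×10 + 276×2 + 451×1 + 214×15 = 25110 + 8380 + 552 + 451 + 3210 = 37703
Index = 34851 / 37703 × 100 = 92.4356

92.44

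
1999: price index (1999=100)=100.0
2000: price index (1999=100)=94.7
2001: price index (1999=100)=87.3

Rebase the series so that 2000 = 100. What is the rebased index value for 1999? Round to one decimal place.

105.6

Rebased(1999) = 100.0 / 94.7 × 100 = 105.5966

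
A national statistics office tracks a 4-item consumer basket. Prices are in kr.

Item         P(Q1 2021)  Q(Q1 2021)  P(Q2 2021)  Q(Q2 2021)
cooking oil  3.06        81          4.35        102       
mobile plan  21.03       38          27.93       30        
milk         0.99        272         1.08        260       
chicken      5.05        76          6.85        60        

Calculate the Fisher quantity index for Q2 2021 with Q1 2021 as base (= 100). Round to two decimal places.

88.50

Laspeyres component (base-period weights):
ΣP(Q1 2021)Q(Q2 2021) = 3.06×102 + 21.03×30 + 0.99×260 + 5.05×60 = 312.12 + 630.9 + 257.4 + 303 = 1503.42
ΣP(Q1 2021)Q(Q1 2021) = 3.06×81 + 21.03×38 + 0.99×272 + 5.05×76 = 247.86 + 799.14 + 269.28 + 383.8 = 1700.08
L = 1503.42 / 1700.08 × 100 = 88.4323
Paasche component (current-period weights):
ΣP(Q2 2021)Q(Q2 2021) = 4.35×102 + 27.93×30 + 1.08×260 + 6.85×60 = 443.7 + 837.9 + 280.8 + 411 = 1973.4
ΣP(Q2 2021)Q(Q1 2021) = 4.35×81 + 27.93×38 + 1.08×272 + 6.85×76 = 352.35 + 1061.34 + 293.76 + 520.6 = 2228.05
P = 1973.4 / 2228.05 × 100 = 88.5707
Fisher = √(L × P) = √(88.4323 × 88.5707) = 88.5015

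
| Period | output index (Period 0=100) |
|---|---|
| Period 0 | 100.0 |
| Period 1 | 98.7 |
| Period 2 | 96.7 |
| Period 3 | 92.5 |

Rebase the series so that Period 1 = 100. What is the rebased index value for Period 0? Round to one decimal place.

101.3

Rebased(Period 0) = 100.0 / 98.7 × 100 = 101.3171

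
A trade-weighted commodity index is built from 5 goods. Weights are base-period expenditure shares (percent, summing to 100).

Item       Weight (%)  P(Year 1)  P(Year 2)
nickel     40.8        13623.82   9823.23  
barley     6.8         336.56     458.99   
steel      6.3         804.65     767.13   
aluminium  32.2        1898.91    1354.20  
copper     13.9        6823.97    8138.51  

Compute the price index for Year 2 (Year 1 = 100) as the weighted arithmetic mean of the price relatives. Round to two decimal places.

84.24

nickel: 40.8 × (9823.23/13623.82) = 40.8 × 0.721033 = 29.4182
barley: 6.8 × (458.99/336.56) = 6.8 × 1.363769 = 9.2736
steel: 6.3 × (767.13/804.65) = 6.3 × 0.953371 = 6.0062
aluminium: 32.2 × (1354.20/1898.91) = 32.2 × 0.713146 = 22.9633
copper: 13.9 × (8138.51/6823.97) = 13.9 × 1.192636 = 16.5776
Index = Σ wᵢ·(p₁ᵢ/p₀ᵢ) = 29.4182 + 9.2736 + 6.0062 + 22.9633 + 16.5776 = 84.2390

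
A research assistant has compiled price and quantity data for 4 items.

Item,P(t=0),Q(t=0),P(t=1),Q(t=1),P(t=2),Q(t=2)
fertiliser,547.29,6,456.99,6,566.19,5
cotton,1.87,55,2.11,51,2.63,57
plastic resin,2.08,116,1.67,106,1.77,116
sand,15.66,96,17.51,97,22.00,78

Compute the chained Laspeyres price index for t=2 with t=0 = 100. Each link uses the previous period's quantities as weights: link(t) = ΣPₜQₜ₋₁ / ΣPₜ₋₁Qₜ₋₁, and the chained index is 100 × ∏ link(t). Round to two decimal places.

114.25

Link t=0→t=1:
ΣP(t=1)Q(t=0) = 456.99×6 + 2.11×55 + 1.67×116 + 17.51×96 = 2741.94 + 116.05 + 193.72 + 1680.96 = 4732.67
ΣP(t=0)Q(t=0) = 547.29×6 + 1.87×55 + 2.08×116 + 15.66×96 = 3283.74 + 102.85 + 241.28 + 1503.36 = 5131.23
link = 4732.67/5131.23 = 0.922327
Link t=1→t=2:
ΣP(t=2)Q(t=1) = 566.19×6 + 2.63×51 + 1.77×106 + 22.00×97 = 3397.14 + 134.13 + 187.62 + 2134 = 5852.89
ΣP(t=1)Q(t=1) = 456.99×6 + 2.11×51 + 1.67×106 + 17.51×97 = 2741.94 + 107.61 + 177.02 + 1698.47 = 4725.04
link = 5852.89/4725.04 = 1.238696
Chained index = 100 × 0.922327 × 1.238696 = 114.2483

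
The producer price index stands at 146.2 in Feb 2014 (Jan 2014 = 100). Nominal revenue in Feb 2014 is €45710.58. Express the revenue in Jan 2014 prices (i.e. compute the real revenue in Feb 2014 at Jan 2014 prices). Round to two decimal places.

Real = Nominal ÷ (Index/100) = 45710.58 ÷ (146.2/100)
     = 45710.58 ÷ 1.462 = 31265.7866

31265.79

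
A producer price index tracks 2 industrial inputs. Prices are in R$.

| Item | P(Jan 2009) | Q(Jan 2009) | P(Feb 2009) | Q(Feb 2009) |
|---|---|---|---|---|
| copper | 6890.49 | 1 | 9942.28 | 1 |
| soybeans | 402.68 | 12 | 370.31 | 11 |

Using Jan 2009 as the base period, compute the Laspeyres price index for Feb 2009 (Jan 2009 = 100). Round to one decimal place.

122.7

Laspeyres price index uses base-period quantities as weights.
ΣP(Feb 2009)·Q(Jan 2009) = 9942.28×1 + 370.31×12 = 9942.28 + 4443.72 = 14386
ΣP(Jan 2009)·Q(Jan 2009) = 6890.49×1 + 402.68×12 = 6890.49 + 4832.16 = 11722.65
Index = 14386 / 11722.65 × 100 = 122.7197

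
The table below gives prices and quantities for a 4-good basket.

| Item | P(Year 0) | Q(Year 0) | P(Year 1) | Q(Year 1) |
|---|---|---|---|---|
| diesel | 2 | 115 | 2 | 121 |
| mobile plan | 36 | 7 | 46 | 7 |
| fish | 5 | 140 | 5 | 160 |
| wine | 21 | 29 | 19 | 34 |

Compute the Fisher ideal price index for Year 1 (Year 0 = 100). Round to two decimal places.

100.38

Laspeyres component (base-period weights):
ΣP(Year 1)Q(Year 0) = 2×115 + 46×7 + 5×140 + 19×29 = 230 + 322 + 700 + 551 = 1803
ΣP(Year 0)Q(Year 0) = 2×115 + 36×7 + 5×140 + 21×29 = 230 + 252 + 700 + 609 = 1791
L = 1803 / 1791 × 100 = 100.6700
Paasche component (current-period weights):
ΣP(Year 1)Q(Year 1) = 2×121 + 46×7 + 5×160 + 19×34 = 242 + 322 + 800 + 646 = 2010
ΣP(Year 0)Q(Year 1) = 2×121 + 36×7 + 5×160 + 21×34 = 242 + 252 + 800 + 714 = 2008
P = 2010 / 2008 × 100 = 100.0996
Fisher = √(L × P) = √(100.6700 × 100.0996) = 100.3844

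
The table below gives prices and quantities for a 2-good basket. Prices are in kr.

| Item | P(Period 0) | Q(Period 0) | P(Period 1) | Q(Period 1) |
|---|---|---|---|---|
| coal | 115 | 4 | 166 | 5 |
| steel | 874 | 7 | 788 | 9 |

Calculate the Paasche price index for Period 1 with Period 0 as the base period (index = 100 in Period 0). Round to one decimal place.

Paasche price index uses current-period quantities as weights.
ΣP(Period 1)·Q(Period 1) = 166×5 + 788×9 = 830 + 7092 = 7922
ΣP(Period 0)·Q(Period 1) = 115×5 + 874×9 = 575 + 7866 = 8441
Index = 7922 / 8441 × 100 = 93.8514

93.9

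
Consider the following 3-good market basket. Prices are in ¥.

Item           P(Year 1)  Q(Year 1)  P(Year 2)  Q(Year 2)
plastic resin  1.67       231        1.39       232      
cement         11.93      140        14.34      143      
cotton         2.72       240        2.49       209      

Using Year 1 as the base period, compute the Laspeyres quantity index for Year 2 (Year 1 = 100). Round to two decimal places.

Laspeyres quantity index uses base-period prices as weights.
ΣP(Year 1)·Q(Year 2) = 1.67×232 + 11.93×143 + 2.72×209 = 387.44 + 1705.99 + 568.48 = 2661.91
ΣP(Year 1)·Q(Year 1) = 1.67×231 + 11.93×140 + 2.72×240 = 385.77 + 1670.2 + 652.8 = 2708.77
Index = 2661.91 / 2708.77 × 100 = 98.2701

98.27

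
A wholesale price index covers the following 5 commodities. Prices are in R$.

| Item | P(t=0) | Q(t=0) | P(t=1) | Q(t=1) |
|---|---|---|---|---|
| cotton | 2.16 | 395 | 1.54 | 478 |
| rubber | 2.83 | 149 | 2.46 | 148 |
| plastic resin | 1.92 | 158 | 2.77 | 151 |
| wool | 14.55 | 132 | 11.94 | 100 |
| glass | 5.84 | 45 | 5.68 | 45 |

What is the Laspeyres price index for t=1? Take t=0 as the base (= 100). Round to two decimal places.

86.24

Laspeyres price index uses base-period quantities as weights.
ΣP(t=1)·Q(t=0) = 1.54×395 + 2.46×149 + 2.77×158 + 11.94×132 + 5.68×45 = 608.3 + 366.54 + 437.66 + 1576.08 + 255.6 = 3244.18
ΣP(t=0)·Q(t=0) = 2.16×395 + 2.83×149 + 1.92×158 + 14.55×132 + 5.84×45 = 853.2 + 421.67 + 303.36 + 1920.6 + 262.8 = 3761.63
Index = 3244.18 / 3761.63 × 100 = 86.2440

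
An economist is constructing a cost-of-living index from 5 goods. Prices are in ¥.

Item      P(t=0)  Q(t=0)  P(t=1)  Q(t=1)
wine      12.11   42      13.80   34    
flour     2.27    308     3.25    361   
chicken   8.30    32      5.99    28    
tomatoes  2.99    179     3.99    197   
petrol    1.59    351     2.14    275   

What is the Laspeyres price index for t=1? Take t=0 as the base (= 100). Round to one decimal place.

Laspeyres price index uses base-period quantities as weights.
ΣP(t=1)·Q(t=0) = 13.80×42 + 3.25×308 + 5.99×32 + 3.99×179 + 2.14×351 = 579.6 + 1001 + 191.68 + 714.21 + 751.14 = 3237.63
ΣP(t=0)·Q(t=0) = 12.11×42 + 2.27×308 + 8.30×32 + 2.99×179 + 1.59×351 = 508.62 + 699.16 + 265.6 + 535.21 + 558.09 = 2566.68
Index = 3237.63 / 2566.68 × 100 = 126.1408

126.1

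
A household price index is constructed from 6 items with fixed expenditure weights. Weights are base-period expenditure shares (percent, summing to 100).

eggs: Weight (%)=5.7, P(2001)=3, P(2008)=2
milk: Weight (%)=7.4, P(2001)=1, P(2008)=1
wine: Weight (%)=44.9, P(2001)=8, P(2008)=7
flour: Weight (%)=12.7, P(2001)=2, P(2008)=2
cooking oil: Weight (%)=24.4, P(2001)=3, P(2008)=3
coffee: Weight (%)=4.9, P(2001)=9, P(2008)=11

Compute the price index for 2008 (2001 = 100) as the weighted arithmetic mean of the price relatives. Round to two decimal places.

eggs: 5.7 × (2/3) = 5.7 × 0.666667 = 3.8000
milk: 7.4 × (1/1) = 7.4 × 1.000000 = 7.4000
wine: 44.9 × (7/8) = 44.9 × 0.875000 = 39.2875
flour: 12.7 × (2/2) = 12.7 × 1.000000 = 12.7000
cooking oil: 24.4 × (3/3) = 24.4 × 1.000000 = 24.4000
coffee: 4.9 × (11/9) = 4.9 × 1.222222 = 5.9889
Index = Σ wᵢ·(p₁ᵢ/p₀ᵢ) = 3.8000 + 7.4000 + 39.2875 + 12.7000 + 24.4000 + 5.9889 = 93.5764

93.58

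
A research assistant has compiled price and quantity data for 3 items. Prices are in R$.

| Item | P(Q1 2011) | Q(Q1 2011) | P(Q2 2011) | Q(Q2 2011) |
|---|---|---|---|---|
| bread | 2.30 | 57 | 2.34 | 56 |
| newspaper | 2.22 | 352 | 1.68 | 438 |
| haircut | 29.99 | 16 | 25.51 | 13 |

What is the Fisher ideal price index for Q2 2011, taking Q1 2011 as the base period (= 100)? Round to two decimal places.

Laspeyres component (base-period weights):
ΣP(Q2 2011)Q(Q1 2011) = 2.34×57 + 1.68×352 + 25.51×16 = 133.38 + 591.36 + 408.16 = 1132.9
ΣP(Q1 2011)Q(Q1 2011) = 2.30×57 + 2.22×352 + 29.99×16 = 131.1 + 781.44 + 479.84 = 1392.38
L = 1132.9 / 1392.38 × 100 = 81.3643
Paasche component (current-period weights):
ΣP(Q2 2011)Q(Q2 2011) = 2.34×56 + 1.68×438 + 25.51×13 = 131.04 + 735.84 + 331.63 = 1198.51
ΣP(Q1 2011)Q(Q2 2011) = 2.30×56 + 2.22×438 + 29.99×13 = 128.8 + 972.36 + 389.87 = 1491.03
P = 1198.51 / 1491.03 × 100 = 80.3813
Fisher = √(L × P) = √(81.3643 × 80.3813) = 80.8713

80.87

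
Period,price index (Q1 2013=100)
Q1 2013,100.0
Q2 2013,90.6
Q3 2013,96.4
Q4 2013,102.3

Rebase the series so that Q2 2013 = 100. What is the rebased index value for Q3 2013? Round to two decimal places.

Rebased(Q3 2013) = 96.4 / 90.6 × 100 = 106.4018

106.40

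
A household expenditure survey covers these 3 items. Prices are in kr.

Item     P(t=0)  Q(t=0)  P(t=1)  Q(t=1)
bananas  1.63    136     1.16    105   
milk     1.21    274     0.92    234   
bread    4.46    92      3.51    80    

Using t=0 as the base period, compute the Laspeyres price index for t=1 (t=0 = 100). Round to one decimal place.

76.0

Laspeyres price index uses base-period quantities as weights.
ΣP(t=1)·Q(t=0) = 1.16×136 + 0.92×274 + 3.51×92 = 157.76 + 252.08 + 322.92 = 732.76
ΣP(t=0)·Q(t=0) = 1.63×136 + 1.21×274 + 4.46×92 = 221.68 + 331.54 + 410.32 = 963.54
Index = 732.76 / 963.54 × 100 = 76.0487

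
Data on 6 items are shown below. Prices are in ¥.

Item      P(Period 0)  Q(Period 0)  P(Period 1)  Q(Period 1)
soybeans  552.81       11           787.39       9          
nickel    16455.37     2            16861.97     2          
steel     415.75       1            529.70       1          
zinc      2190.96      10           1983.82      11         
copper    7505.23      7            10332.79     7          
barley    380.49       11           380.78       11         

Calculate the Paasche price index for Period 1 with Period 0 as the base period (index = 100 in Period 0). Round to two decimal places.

117.26

Paasche price index uses current-period quantities as weights.
ΣP(Period 1)·Q(Period 1) = 787.39×9 + 16861.97×2 + 529.70×1 + 1983.82×11 + 10332.79×7 + 380.78×11 = 7086.51 + 33723.94 + 529.7 + 21822.02 + 72329.53 + 4188.58 = 139680.28
ΣP(Period 0)·Q(Period 1) = 552.81×9 + 16455.37×2 + 415.75×1 + 2190.96×11 + 7505.23×7 + 380.49×11 = 4975.29 + 32910.74 + 415.75 + 24100.56 + 52536.61 + 4185.39 = 119124.34
Index = 139680.28 / 119124.34 × 100 = 117.2559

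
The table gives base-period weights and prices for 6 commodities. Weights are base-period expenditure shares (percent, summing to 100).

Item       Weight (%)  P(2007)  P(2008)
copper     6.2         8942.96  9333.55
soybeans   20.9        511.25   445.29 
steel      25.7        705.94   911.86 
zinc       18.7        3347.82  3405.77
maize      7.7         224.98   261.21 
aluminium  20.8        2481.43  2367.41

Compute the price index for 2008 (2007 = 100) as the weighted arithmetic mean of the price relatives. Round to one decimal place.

copper: 6.2 × (9333.55/8942.96) = 6.2 × 1.043676 = 6.4708
soybeans: 20.9 × (445.29/511.25) = 20.9 × 0.870983 = 18.2035
steel: 25.7 × (911.86/705.94) = 25.7 × 1.291696 = 33.1966
zinc: 18.7 × (3405.77/3347.82) = 18.7 × 1.017310 = 19.0237
maize: 7.7 × (261.21/224.98) = 7.7 × 1.161037 = 8.9400
aluminium: 20.8 × (2367.41/2481.43) = 20.8 × 0.954051 = 19.8443
Index = Σ wᵢ·(p₁ᵢ/p₀ᵢ) = 6.4708 + 18.2035 + 33.1966 + 19.0237 + 8.9400 + 19.8443 = 105.6789

105.7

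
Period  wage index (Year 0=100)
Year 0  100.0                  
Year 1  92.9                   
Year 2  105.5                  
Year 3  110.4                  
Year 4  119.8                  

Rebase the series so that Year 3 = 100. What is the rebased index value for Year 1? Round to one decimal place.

Rebased(Year 1) = 92.9 / 110.4 × 100 = 84.1486

84.1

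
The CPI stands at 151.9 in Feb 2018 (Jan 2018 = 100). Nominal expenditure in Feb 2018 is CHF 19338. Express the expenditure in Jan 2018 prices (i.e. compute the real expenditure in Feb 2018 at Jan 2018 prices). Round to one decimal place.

Real = Nominal ÷ (Index/100) = 19338 ÷ (151.9/100)
     = 19338 ÷ 1.519 = 12730.7439

12730.7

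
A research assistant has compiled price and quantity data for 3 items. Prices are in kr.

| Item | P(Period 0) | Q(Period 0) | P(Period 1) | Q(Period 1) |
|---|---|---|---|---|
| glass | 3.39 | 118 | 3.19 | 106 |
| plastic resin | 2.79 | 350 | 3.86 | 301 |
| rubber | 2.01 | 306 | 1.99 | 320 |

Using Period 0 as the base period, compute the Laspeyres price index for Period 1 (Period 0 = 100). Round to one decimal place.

Laspeyres price index uses base-period quantities as weights.
ΣP(Period 1)·Q(Period 0) = 3.19×118 + 3.86×350 + 1.99×306 = 376.42 + 1351 + 608.94 = 2336.36
ΣP(Period 0)·Q(Period 0) = 3.39×118 + 2.79×350 + 2.01×306 = 400.02 + 976.5 + 615.06 = 1991.58
Index = 2336.36 / 1991.58 × 100 = 117.3119

117.3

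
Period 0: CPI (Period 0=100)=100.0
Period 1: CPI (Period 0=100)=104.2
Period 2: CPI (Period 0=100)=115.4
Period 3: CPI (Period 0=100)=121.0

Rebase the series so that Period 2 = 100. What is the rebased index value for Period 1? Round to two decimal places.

90.29

Rebased(Period 1) = 104.2 / 115.4 × 100 = 90.2946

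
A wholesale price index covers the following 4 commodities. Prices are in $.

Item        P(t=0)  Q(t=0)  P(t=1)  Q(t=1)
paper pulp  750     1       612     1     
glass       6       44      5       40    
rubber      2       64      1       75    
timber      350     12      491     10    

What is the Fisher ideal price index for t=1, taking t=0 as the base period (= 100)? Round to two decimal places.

126.00

Laspeyres component (base-period weights):
ΣP(t=1)Q(t=0) = 612×1 + 5×44 + 1×64 + 491×12 = 612 + 220 + 64 + 5892 = 6788
ΣP(t=0)Q(t=0) = 750×1 + 6×44 + 2×64 + 350×12 = 750 + 264 + 128 + 4200 = 5342
L = 6788 / 5342 × 100 = 127.0685
Paasche component (current-period weights):
ΣP(t=1)Q(t=1) = 612×1 + 5×40 + 1×75 + 491×10 = 612 + 200 + 75 + 4910 = 5797
ΣP(t=0)Q(t=1) = 750×1 + 6×40 + 2×75 + 350×10 = 750 + 240 + 150 + 3500 = 4640
P = 5797 / 4640 × 100 = 124.9353
Fisher = √(L × P) = √(127.0685 × 124.9353) = 125.9974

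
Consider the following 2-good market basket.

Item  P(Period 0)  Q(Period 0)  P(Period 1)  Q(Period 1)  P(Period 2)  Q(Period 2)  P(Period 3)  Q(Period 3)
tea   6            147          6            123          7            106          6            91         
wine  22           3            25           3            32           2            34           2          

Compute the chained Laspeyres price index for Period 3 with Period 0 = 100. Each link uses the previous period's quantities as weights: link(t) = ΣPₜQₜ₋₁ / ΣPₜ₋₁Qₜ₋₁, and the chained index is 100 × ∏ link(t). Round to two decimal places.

Link Period 0→Period 1:
ΣP(Period 1)Q(Period 0) = 6×147 + 25×3 = 882 + 75 = 957
ΣP(Period 0)Q(Period 0) = 6×147 + 22×3 = 882 + 66 = 948
link = 957/948 = 1.009494
Link Period 1→Period 2:
ΣP(Period 2)Q(Period 1) = 7×123 + 32×3 = 861 + 96 = 957
ΣP(Period 1)Q(Period 1) = 6×123 + 25×3 = 738 + 75 = 813
link = 957/813 = 1.177122
Link Period 2→Period 3:
ΣP(Period 3)Q(Period 2) = 6×106 + 34×2 = 636 + 68 = 704
ΣP(Period 2)Q(Period 2) = 7×106 + 32×2 = 742 + 64 = 806
link = 704/806 = 0.873449
Chained index = 100 × 1.009494 × 1.177122 × 0.873449 = 103.7917

103.79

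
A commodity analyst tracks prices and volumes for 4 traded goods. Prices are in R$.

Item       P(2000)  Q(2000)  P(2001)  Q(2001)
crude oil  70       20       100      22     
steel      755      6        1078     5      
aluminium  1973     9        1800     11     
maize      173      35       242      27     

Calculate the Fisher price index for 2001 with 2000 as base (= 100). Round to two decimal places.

Laspeyres component (base-period weights):
ΣP(2001)Q(2000) = 100×20 + 1078×6 + 1800×9 + 242×35 = 2000 + 6468 + 16200 + 8470 = 33138
ΣP(2000)Q(2000) = 70×20 + 755×6 + 1973×9 + 173×35 = 1400 + 4530 + 17757 + 6055 = 29742
L = 33138 / 29742 × 100 = 111.4182
Paasche component (current-period weights):
ΣP(2001)Q(2001) = 100×22 + 1078×5 + 1800×11 + 242×27 = 2200 + 5390 + 19800 + 6534 = 33924
ΣP(2000)Q(2001) = 70×22 + 755×5 + 1973×11 + 173×27 = 1540 + 3775 + 21703 + 4671 = 31689
P = 33924 / 31689 × 100 = 107.0529
Fisher = √(L × P) = √(111.4182 × 107.0529) = 109.2138

109.21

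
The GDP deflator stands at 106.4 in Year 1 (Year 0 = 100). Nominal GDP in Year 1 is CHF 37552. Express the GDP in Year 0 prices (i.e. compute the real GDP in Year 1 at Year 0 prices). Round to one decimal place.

35293.2

Real = Nominal ÷ (Index/100) = 37552 ÷ (106.4/100)
     = 37552 ÷ 1.064 = 35293.2331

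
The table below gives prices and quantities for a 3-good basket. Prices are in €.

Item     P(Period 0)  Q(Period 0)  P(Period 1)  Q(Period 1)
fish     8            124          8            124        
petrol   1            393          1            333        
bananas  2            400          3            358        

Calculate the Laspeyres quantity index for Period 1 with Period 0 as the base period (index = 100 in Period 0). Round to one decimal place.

93.4

Laspeyres quantity index uses base-period prices as weights.
ΣP(Period 0)·Q(Period 1) = 8×124 + 1×333 + 2×358 = 992 + 333 + 716 = 2041
ΣP(Period 0)·Q(Period 0) = 8×124 + 1×393 + 2×400 = 992 + 393 + 800 = 2185
Index = 2041 / 2185 × 100 = 93.4096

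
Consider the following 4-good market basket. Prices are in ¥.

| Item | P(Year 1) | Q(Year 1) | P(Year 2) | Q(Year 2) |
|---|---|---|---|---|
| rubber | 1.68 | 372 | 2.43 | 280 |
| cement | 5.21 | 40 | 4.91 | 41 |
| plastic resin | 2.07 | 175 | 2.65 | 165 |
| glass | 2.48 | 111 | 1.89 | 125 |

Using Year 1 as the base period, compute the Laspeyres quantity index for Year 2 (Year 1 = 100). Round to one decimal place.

90.8

Laspeyres quantity index uses base-period prices as weights.
ΣP(Year 1)·Q(Year 2) = 1.68×280 + 5.21×41 + 2.07×165 + 2.48×125 = 470.4 + 213.61 + 341.55 + 310 = 1335.56
ΣP(Year 1)·Q(Year 1) = 1.68×372 + 5.21×40 + 2.07×175 + 2.48×111 = 624.96 + 208.4 + 362.25 + 275.28 = 1470.89
Index = 1335.56 / 1470.89 × 100 = 90.7994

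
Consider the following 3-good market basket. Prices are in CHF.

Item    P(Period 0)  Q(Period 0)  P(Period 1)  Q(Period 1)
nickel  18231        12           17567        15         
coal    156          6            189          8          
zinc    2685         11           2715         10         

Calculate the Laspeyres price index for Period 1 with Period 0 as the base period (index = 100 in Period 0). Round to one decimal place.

Laspeyres price index uses base-period quantities as weights.
ΣP(Period 1)·Q(Period 0) = 17567×12 + 189×6 + 2715×11 = 210804 + 1134 + 29865 = 241803
ΣP(Period 0)·Q(Period 0) = 18231×12 + 156×6 + 2685×11 = 218772 + 936 + 29535 = 249243
Index = 241803 / 249243 × 100 = 97.0150

97.0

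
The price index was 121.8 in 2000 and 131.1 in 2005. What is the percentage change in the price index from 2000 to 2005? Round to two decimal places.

7.64%

Change = (131.1 − 121.8) / 121.8 × 100
       = 9.3 / 121.8 × 100 = 7.6355%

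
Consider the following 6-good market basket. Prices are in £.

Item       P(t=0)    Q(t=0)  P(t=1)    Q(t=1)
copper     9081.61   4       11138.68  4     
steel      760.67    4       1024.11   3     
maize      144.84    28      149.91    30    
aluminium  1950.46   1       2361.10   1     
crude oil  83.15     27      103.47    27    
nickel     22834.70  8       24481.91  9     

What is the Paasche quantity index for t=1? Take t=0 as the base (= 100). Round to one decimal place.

Paasche quantity index uses current-period prices as weights.
ΣP(t=1)·Q(t=1) = 11138.68×4 + 1024.11×3 + 149.91×30 + 2361.10×1 + 103.47×27 + 24481.91×9 = 44554.72 + 3072.33 + 4497.3 + 2361.1 + 2793.69 + 220337.19 = 277616.33
ΣP(t=1)·Q(t=0) = 11138.68×4 + 1024.11×4 + 149.91×28 + 2361.10×1 + 103.47×27 + 24481.91×8 = 44554.72 + 4096.44 + 4197.48 + 2361.1 + 2793.69 + 195855.28 = 253858.71
Index = 277616.33 / 253858.71 × 100 = 109.3586

109.4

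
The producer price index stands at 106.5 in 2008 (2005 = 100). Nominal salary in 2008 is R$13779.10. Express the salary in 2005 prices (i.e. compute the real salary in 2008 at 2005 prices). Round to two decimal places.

12938.12

Real = Nominal ÷ (Index/100) = 13779.10 ÷ (106.5/100)
     = 13779.10 ÷ 1.065 = 12938.1221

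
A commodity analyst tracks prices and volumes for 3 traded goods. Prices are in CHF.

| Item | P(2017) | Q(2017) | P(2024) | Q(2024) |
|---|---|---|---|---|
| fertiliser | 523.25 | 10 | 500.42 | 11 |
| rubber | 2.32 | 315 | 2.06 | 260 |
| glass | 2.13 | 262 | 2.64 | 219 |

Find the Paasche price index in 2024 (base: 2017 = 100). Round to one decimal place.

Paasche price index uses current-period quantities as weights.
ΣP(2024)·Q(2024) = 500.42×11 + 2.06×260 + 2.64×219 = 5504.62 + 535.6 + 578.16 = 6618.38
ΣP(2017)·Q(2024) = 523.25×11 + 2.32×260 + 2.13×219 = 5755.75 + 603.2 + 466.47 = 6825.42
Index = 6618.38 / 6825.42 × 100 = 96.9666

97.0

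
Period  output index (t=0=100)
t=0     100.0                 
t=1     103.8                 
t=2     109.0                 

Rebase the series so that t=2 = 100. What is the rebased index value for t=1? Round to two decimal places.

Rebased(t=1) = 103.8 / 109.0 × 100 = 95.2294

95.23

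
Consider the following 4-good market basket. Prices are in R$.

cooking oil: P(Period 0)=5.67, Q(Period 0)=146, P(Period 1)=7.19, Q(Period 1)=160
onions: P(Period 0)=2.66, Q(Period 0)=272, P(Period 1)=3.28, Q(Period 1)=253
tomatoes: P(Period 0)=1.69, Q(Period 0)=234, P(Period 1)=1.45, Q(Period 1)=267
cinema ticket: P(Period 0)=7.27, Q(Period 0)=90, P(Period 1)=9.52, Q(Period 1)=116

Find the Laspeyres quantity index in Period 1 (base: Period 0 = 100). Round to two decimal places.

110.52

Laspeyres quantity index uses base-period prices as weights.
ΣP(Period 0)·Q(Period 1) = 5.67×160 + 2.66×253 + 1.69×267 + 7.27×116 = 907.2 + 672.98 + 451.23 + 843.32 = 2874.73
ΣP(Period 0)·Q(Period 0) = 5.67×146 + 2.66×272 + 1.69×234 + 7.27×90 = 827.82 + 723.52 + 395.46 + 654.3 = 2601.1
Index = 2874.73 / 2601.1 × 100 = 110.5198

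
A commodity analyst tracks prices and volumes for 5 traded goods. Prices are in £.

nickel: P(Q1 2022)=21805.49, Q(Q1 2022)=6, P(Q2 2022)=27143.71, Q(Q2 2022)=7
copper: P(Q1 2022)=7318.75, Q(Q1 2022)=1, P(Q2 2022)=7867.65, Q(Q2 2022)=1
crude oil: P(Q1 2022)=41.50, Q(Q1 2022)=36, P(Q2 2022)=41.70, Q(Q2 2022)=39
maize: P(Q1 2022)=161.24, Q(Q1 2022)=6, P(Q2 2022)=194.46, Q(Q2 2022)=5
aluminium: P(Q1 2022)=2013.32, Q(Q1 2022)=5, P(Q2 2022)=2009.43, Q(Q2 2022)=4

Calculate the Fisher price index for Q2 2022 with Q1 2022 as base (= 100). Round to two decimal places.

Laspeyres component (base-period weights):
ΣP(Q2 2022)Q(Q1 2022) = 27143.71×6 + 7867.65×1 + 41.70×36 + 194.46×6 + 2009.43×5 = 162862.26 + 7867.65 + 1501.2 + 1166.76 + 10047.15 = 183445.02
ΣP(Q1 2022)Q(Q1 2022) = 21805.49×6 + 7318.75×1 + 41.50×36 + 161.24×6 + 2013.32×5 = 130832.94 + 7318.75 + 1494 + 967.44 + 10066.6 = 150679.73
L = 183445.02 / 150679.73 × 100 = 121.7450
Paasche component (current-period weights):
ΣP(Q2 2022)Q(Q2 2022) = 27143.71×7 + 7867.65×1 + 41.70×39 + 194.46×5 + 2009.43×4 = 190005.97 + 7867.65 + 1626.3 + 972.3 + 8037.72 = 208509.94
ΣP(Q1 2022)Q(Q2 2022) = 21805.49×7 + 7318.75×1 + 41.50×39 + 161.24×5 + 2013.32×4 = 152638.43 + 7318.75 + 1618.5 + 806.2 + 8053.28 = 170435.16
P = 208509.94 / 170435.16 × 100 = 122.3397
Fisher = √(L × P) = √(121.7450 × 122.3397) = 122.0420

122.04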